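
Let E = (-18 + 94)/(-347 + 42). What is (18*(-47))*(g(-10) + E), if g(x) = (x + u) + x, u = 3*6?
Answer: 580356/305 ≈ 1902.8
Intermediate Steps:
u = 18
g(x) = 18 + 2*x (g(x) = (x + 18) + x = (18 + x) + x = 18 + 2*x)
E = -76/305 (E = 76/(-305) = 76*(-1/305) = -76/305 ≈ -0.24918)
(18*(-47))*(g(-10) + E) = (18*(-47))*((18 + 2*(-10)) - 76/305) = -846*((18 - 20) - 76/305) = -846*(-2 - 76/305) = -846*(-686/305) = 580356/305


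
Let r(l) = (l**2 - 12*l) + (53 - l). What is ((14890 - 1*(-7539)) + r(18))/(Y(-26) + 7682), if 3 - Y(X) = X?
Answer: 2052/701 ≈ 2.9272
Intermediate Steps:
Y(X) = 3 - X
r(l) = 53 + l**2 - 13*l
((14890 - 1*(-7539)) + r(18))/(Y(-26) + 7682) = ((14890 - 1*(-7539)) + (53 + 18**2 - 13*18))/((3 - 1*(-26)) + 7682) = ((14890 + 7539) + (53 + 324 - 234))/((3 + 26) + 7682) = (22429 + 143)/(29 + 7682) = 22572/7711 = 22572*(1/7711) = 2052/701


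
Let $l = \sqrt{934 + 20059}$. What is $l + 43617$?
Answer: $43617 + \sqrt{20993} \approx 43762.0$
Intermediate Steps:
$l = \sqrt{20993} \approx 144.89$
$l + 43617 = \sqrt{20993} + 43617 = 43617 + \sqrt{20993}$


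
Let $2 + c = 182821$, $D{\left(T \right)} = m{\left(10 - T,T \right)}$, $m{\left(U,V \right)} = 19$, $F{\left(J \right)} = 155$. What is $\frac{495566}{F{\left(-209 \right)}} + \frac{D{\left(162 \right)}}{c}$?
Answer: $\frac{2922544629}{914095} \approx 3197.2$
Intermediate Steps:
$D{\left(T \right)} = 19$
$c = 182819$ ($c = -2 + 182821 = 182819$)
$\frac{495566}{F{\left(-209 \right)}} + \frac{D{\left(162 \right)}}{c} = \frac{495566}{155} + \frac{19}{182819} = 495566 \cdot \frac{1}{155} + 19 \cdot \frac{1}{182819} = \frac{15986}{5} + \frac{19}{182819} = \frac{2922544629}{914095}$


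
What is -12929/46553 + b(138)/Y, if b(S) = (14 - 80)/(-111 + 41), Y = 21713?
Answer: -9823921946/35378185115 ≈ -0.27768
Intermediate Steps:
b(S) = 33/35 (b(S) = -66/(-70) = -66*(-1/70) = 33/35)
-12929/46553 + b(138)/Y = -12929/46553 + (33/35)/21713 = -12929*1/46553 + (33/35)*(1/21713) = -12929/46553 + 33/759955 = -9823921946/35378185115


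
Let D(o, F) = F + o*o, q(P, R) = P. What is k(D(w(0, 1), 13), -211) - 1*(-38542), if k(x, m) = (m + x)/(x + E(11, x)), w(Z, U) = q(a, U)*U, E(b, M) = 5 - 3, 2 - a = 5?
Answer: 308273/8 ≈ 38534.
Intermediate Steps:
a = -3 (a = 2 - 1*5 = 2 - 5 = -3)
E(b, M) = 2
w(Z, U) = -3*U
D(o, F) = F + o²
k(x, m) = (m + x)/(2 + x) (k(x, m) = (m + x)/(x + 2) = (m + x)/(2 + x))
k(D(w(0, 1), 13), -211) - 1*(-38542) = (-211 + (13 + (-3*1)²))/(2 + (13 + (-3*1)²)) - 1*(-38542) = (-211 + (13 + (-3)²))/(2 + (13 + (-3)²)) + 38542 = (-211 + (13 + 9))/(2 + (13 + 9)) + 38542 = (-211 + 22)/(2 + 22) + 38542 = -189/24 + 38542 = (1/24)*(-189) + 38542 = -63/8 + 38542 = 308273/8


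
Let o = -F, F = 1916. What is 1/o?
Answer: -1/1916 ≈ -0.00052192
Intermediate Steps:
o = -1916 (o = -1*1916 = -1916)
1/o = 1/(-1916) = -1/1916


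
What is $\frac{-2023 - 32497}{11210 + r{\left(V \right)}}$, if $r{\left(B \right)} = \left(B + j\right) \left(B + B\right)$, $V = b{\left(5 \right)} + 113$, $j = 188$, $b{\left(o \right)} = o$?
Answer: $- \frac{17260}{41713} \approx -0.41378$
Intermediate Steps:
$V = 118$ ($V = 5 + 113 = 118$)
$r{\left(B \right)} = 2 B \left(188 + B\right)$ ($r{\left(B \right)} = \left(B + 188\right) \left(B + B\right) = \left(188 + B\right) 2 B = 2 B \left(188 + B\right)$)
$\frac{-2023 - 32497}{11210 + r{\left(V \right)}} = \frac{-2023 - 32497}{11210 + 2 \cdot 118 \left(188 + 118\right)} = \frac{-2023 - 32497}{11210 + 2 \cdot 118 \cdot 306} = - \frac{34520}{11210 + 72216} = - \frac{34520}{83426} = \left(-34520\right) \frac{1}{83426} = - \frac{17260}{41713}$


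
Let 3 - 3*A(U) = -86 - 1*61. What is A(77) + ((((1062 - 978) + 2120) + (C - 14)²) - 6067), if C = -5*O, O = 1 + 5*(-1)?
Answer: -3777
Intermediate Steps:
A(U) = 50 (A(U) = 1 - (-86 - 1*61)/3 = 1 - (-86 - 61)/3 = 1 - ⅓*(-147) = 1 + 49 = 50)
O = -4 (O = 1 - 5 = -4)
C = 20 (C = -5*(-4) = 20)
A(77) + ((((1062 - 978) + 2120) + (C - 14)²) - 6067) = 50 + ((((1062 - 978) + 2120) + (20 - 14)²) - 6067) = 50 + (((84 + 2120) + 6²) - 6067) = 50 + ((2204 + 36) - 6067) = 50 + (2240 - 6067) = 50 - 3827 = -3777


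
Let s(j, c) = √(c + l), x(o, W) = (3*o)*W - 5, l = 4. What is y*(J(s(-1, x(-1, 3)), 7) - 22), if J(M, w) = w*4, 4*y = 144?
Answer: 216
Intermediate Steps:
y = 36 (y = (¼)*144 = 36)
x(o, W) = -5 + 3*W*o (x(o, W) = 3*W*o - 5 = -5 + 3*W*o)
s(j, c) = √(4 + c) (s(j, c) = √(c + 4) = √(4 + c))
J(M, w) = 4*w
y*(J(s(-1, x(-1, 3)), 7) - 22) = 36*(4*7 - 22) = 36*(28 - 22) = 36*6 = 216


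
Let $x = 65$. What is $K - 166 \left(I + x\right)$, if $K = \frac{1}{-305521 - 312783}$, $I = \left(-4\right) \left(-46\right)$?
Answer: $- \frac{25556977537}{618304} \approx -41334.0$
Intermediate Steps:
$I = 184$
$K = - \frac{1}{618304}$ ($K = \frac{1}{-618304} = - \frac{1}{618304} \approx -1.6173 \cdot 10^{-6}$)
$K - 166 \left(I + x\right) = - \frac{1}{618304} - 166 \left(184 + 65\right) = - \frac{1}{618304} - 41334 = - \frac{25556977537}{618304}$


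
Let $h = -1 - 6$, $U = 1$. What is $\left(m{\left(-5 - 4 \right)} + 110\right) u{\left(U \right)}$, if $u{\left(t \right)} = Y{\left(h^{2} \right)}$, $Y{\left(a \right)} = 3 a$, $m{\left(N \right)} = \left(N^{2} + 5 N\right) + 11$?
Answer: $23079$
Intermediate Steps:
$h = -7$ ($h = -1 - 6 = -7$)
$m{\left(N \right)} = 11 + N^{2} + 5 N$
$u{\left(t \right)} = 147$ ($u{\left(t \right)} = 3 \left(-7\right)^{2} = 3 \cdot 49 = 147$)
$\left(m{\left(-5 - 4 \right)} + 110\right) u{\left(U \right)} = \left(\left(11 + \left(-5 - 4\right)^{2} + 5 \left(-5 - 4\right)\right) + 110\right) 147 = \left(\left(11 + \left(-9\right)^{2} + 5 \left(-9\right)\right) + 110\right) 147 = \left(\left(11 + 81 - 45\right) + 110\right) 147 = \left(47 + 110\right) 147 = 157 \cdot 147 = 23079$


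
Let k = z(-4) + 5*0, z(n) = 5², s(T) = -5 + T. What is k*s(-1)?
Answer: -150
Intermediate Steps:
z(n) = 25
k = 25 (k = 25 + 5*0 = 25 + 0 = 25)
k*s(-1) = 25*(-5 - 1) = 25*(-6) = -150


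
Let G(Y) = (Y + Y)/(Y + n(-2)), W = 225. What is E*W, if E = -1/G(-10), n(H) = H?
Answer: -135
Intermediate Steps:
G(Y) = 2*Y/(-2 + Y) (G(Y) = (Y + Y)/(Y - 2) = (2*Y)/(-2 + Y) = 2*Y/(-2 + Y))
E = -3/5 (E = -1/(2*(-10)/(-2 - 10)) = -1/(2*(-10)/(-12)) = -1/(2*(-10)*(-1/12)) = -1/5/3 = -1*3/5 = -3/5 ≈ -0.60000)
E*W = -3/5*225 = -135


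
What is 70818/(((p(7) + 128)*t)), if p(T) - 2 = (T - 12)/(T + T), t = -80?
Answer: -7511/1100 ≈ -6.8282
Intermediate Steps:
p(T) = 2 + (-12 + T)/(2*T) (p(T) = 2 + (T - 12)/(T + T) = 2 + (-12 + T)/((2*T)) = 2 + (-12 + T)*(1/(2*T)) = 2 + (-12 + T)/(2*T))
70818/(((p(7) + 128)*t)) = 70818/((((5/2 - 6/7) + 128)*(-80))) = 70818/(((23/14 + 128)*(-80))) = 70818/(((1815/14)*(-80))) = 70818/(-72600/7) = 70818*(-7/72600) = -7511/1100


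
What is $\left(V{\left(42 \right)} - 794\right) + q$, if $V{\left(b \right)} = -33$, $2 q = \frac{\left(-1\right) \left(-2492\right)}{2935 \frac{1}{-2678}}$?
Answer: $- \frac{5764033}{2935} \approx -1963.9$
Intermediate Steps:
$q = - \frac{3336788}{2935}$ ($q = \frac{\left(-1\right) \left(-2492\right) \frac{1}{2935 \frac{1}{-2678}}}{2} = \frac{2492 \frac{1}{2935 \left(- \frac{1}{2678}\right)}}{2} = \frac{2492 \frac{1}{- \frac{2935}{2678}}}{2} = \frac{2492 \left(- \frac{2678}{2935}\right)}{2} = \frac{1}{2} \left(- \frac{6673576}{2935}\right) = - \frac{3336788}{2935} \approx -1136.9$)
$\left(V{\left(42 \right)} - 794\right) + q = \left(-33 - 794\right) - \frac{3336788}{2935} = -827 - \frac{3336788}{2935} = - \frac{5764033}{2935}$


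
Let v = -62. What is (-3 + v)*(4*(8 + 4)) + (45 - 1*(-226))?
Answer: -2849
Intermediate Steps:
(-3 + v)*(4*(8 + 4)) + (45 - 1*(-226)) = (-3 - 62)*(4*(8 + 4)) + (45 - 1*(-226)) = -260*12 + (45 + 226) = -65*48 + 271 = -3120 + 271 = -2849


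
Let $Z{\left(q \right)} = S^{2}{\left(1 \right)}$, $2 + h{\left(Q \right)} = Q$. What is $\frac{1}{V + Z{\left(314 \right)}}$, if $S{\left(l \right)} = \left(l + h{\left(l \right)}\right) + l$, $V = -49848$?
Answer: $- \frac{1}{49847} \approx -2.0061 \cdot 10^{-5}$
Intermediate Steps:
$h{\left(Q \right)} = -2 + Q$
$S{\left(l \right)} = -2 + 3 l$ ($S{\left(l \right)} = \left(l + \left(-2 + l\right)\right) + l = \left(-2 + 2 l\right) + l = -2 + 3 l$)
$Z{\left(q \right)} = 1$ ($Z{\left(q \right)} = \left(-2 + 3 \cdot 1\right)^{2} = \left(-2 + 3\right)^{2} = 1^{2} = 1$)
$\frac{1}{V + Z{\left(314 \right)}} = \frac{1}{-49848 + 1} = \frac{1}{-49847} = - \frac{1}{49847}$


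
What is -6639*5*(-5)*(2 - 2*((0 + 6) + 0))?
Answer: -1659750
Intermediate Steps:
-6639*5*(-5)*(2 - 2*((0 + 6) + 0)) = -(-165975)*(2 - 2*(6 + 0)) = -(-165975)*(2 - 2*6) = -(-165975)*(2 - 12) = -(-165975)*(-10) = -6639*250 = -1659750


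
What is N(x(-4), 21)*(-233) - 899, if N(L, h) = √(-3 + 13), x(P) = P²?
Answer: -899 - 233*√10 ≈ -1635.8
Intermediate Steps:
N(L, h) = √10
N(x(-4), 21)*(-233) - 899 = √10*(-233) - 899 = -233*√10 - 899 = -899 - 233*√10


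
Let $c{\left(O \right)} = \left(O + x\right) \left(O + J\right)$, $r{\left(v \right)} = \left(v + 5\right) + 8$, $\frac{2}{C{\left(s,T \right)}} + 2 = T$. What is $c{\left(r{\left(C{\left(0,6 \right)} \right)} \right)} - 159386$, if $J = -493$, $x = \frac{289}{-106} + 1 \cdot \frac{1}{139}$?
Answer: $- \frac{1212279511}{7367} \approx -1.6456 \cdot 10^{5}$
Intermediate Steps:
$x = - \frac{40065}{14734}$ ($x = 289 \left(- \frac{1}{106}\right) + 1 \cdot \frac{1}{139} = - \frac{289}{106} + \frac{1}{139} = - \frac{40065}{14734} \approx -2.7192$)
$C{\left(s,T \right)} = \frac{2}{-2 + T}$
$r{\left(v \right)} = 13 + v$ ($r{\left(v \right)} = \left(5 + v\right) + 8 = 13 + v$)
$c{\left(O \right)} = \left(-493 + O\right) \left(- \frac{40065}{14734} + O\right)$ ($c{\left(O \right)} = \left(O - \frac{40065}{14734}\right) \left(O - 493\right) = \left(- \frac{40065}{14734} + O\right) \left(-493 + O\right) = \left(-493 + O\right) \left(- \frac{40065}{14734} + O\right)$)
$c{\left(r{\left(C{\left(0,6 \right)} \right)} \right)} - 159386 = \left(\frac{19752045}{14734} + \left(13 + \frac{2}{-2 + 6}\right)^{2} - \frac{7303927 \left(13 + \frac{2}{-2 + 6}\right)}{14734}\right) - 159386 = \left(\frac{19752045}{14734} + \left(13 + \frac{2}{4}\right)^{2} - \frac{7303927 \left(13 + \frac{2}{4}\right)}{14734}\right) - 159386 = \left(\frac{19752045}{14734} + \left(13 + 2 \cdot \frac{1}{4}\right)^{2} - \frac{7303927 \left(13 + 2 \cdot \frac{1}{4}\right)}{14734}\right) - 159386 = \left(\frac{19752045}{14734} + \left(13 + \frac{1}{2}\right)^{2} - \frac{7303927 \left(13 + \frac{1}{2}\right)}{14734}\right) - 159386 = \left(\frac{19752045}{14734} + \left(\frac{27}{2}\right)^{2} - \frac{197206029}{29468}\right) - 159386 = \left(\frac{19752045}{14734} + \frac{729}{4} - \frac{197206029}{29468}\right) - 159386 = - \frac{38082849}{7367} - 159386 = - \frac{1212279511}{7367}$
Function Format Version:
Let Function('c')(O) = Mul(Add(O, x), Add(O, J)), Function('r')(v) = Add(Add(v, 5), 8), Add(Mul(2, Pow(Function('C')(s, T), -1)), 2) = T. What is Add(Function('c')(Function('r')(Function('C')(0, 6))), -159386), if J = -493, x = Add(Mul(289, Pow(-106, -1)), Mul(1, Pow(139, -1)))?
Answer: Rational(-1212279511, 7367) ≈ -1.6456e+5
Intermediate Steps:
x = Rational(-40065, 14734) (x = Add(Mul(289, Rational(-1, 106)), Mul(1, Rational(1, 139))) = Add(Rational(-289, 106), Rational(1, 139)) = Rational(-40065, 14734) ≈ -2.7192)
Function('C')(s, T) = Mul(2, Pow(Add(-2, T), -1))
Function('r')(v) = Add(13, v) (Function('r')(v) = Add(Add(5, v), 8) = Add(13, v))
Function('c')(O) = Mul(Add(-493, O), Add(Rational(-40065, 14734), O)) (Function('c')(O) = Mul(Add(O, Rational(-40065, 14734)), Add(O, -493)) = Mul(Add(Rational(-40065, 14734), O), Add(-493, O)) = Mul(Add(-493, O), Add(Rational(-40065, 14734), O)))
Add(Function('c')(Function('r')(Function('C')(0, 6))), -159386) = Add(Add(Rational(19752045, 14734), Pow(Add(13, Mul(2, Pow(Add(-2, 6), -1))), 2), Mul(Rational(-7303927, 14734), Add(13, Mul(2, Pow(Add(-2, 6), -1))))), -159386) = Add(Add(Rational(19752045, 14734), Pow(Add(13, Mul(2, Pow(4, -1))), 2), Mul(Rational(-7303927, 14734), Add(13, Mul(2, Pow(4, -1))))), -159386) = Add(Add(Rational(19752045, 14734), Pow(Add(13, Mul(2, Rational(1, 4))), 2), Mul(Rational(-7303927, 14734), Add(13, Mul(2, Rational(1, 4))))), -159386) = Add(Add(Rational(19752045, 14734), Pow(Add(13, Rational(1, 2)), 2), Mul(Rational(-7303927, 14734), Add(13, Rational(1, 2)))), -159386) = Add(Add(Rational(19752045, 14734), Pow(Rational(27, 2), 2), Mul(Rational(-7303927, 14734), Rational(27, 2))), -159386) = Add(Add(Rational(19752045, 14734), Rational(729, 4), Rational(-197206029, 29468)), -159386) = Add(Rational(-38082849, 7367), -159386) = Rational(-1212279511, 7367)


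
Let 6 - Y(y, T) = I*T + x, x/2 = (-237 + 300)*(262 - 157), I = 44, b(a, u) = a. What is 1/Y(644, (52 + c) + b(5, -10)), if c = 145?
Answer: -1/22112 ≈ -4.5224e-5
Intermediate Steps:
x = 13230 (x = 2*((-237 + 300)*(262 - 157)) = 2*(63*105) = 2*6615 = 13230)
Y(y, T) = -13224 - 44*T (Y(y, T) = 6 - (44*T + 13230) = 6 - (13230 + 44*T) = 6 + (-13230 - 44*T) = -13224 - 44*T)
1/Y(644, (52 + c) + b(5, -10)) = 1/(-13224 - 44*((52 + 145) + 5)) = 1/(-13224 - 44*(197 + 5)) = 1/(-13224 - 44*202) = 1/(-13224 - 8888) = 1/(-22112) = -1/22112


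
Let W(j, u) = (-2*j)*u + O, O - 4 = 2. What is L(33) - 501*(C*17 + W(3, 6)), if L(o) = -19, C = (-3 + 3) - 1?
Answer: 23528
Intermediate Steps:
O = 6 (O = 4 + 2 = 6)
C = -1 (C = 0 - 1 = -1)
W(j, u) = 6 - 2*j*u (W(j, u) = (-2*j)*u + 6 = -2*j*u + 6 = 6 - 2*j*u)
L(33) - 501*(C*17 + W(3, 6)) = -19 - 501*(-1*17 + (6 - 2*3*6)) = -19 - 501*(-17 + (6 - 36)) = -19 - 501*(-17 - 30) = -19 - 501*(-47) = -19 + 23547 = 23528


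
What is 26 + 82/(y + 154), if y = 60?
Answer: 2823/107 ≈ 26.383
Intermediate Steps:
26 + 82/(y + 154) = 26 + 82/(60 + 154) = 26 + 82/214 = 26 + 82*(1/214) = 26 + 41/107 = 2823/107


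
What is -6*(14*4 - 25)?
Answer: -186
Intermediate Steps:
-6*(14*4 - 25) = -6*(56 - 25) = -6*31 = -186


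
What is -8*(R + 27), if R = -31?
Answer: 32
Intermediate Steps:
-8*(R + 27) = -8*(-31 + 27) = -8*(-4) = 32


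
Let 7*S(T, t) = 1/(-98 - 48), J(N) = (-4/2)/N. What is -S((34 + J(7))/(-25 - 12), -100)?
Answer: 1/1022 ≈ 0.00097847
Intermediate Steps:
J(N) = -2/N (J(N) = (-4*½)/N = -2/N)
S(T, t) = -1/1022 (S(T, t) = 1/(7*(-98 - 48)) = (⅐)/(-146) = (⅐)*(-1/146) = -1/1022)
-S((34 + J(7))/(-25 - 12), -100) = -1*(-1/1022) = 1/1022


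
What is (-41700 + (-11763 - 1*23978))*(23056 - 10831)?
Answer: -946716225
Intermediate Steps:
(-41700 + (-11763 - 1*23978))*(23056 - 10831) = (-41700 + (-11763 - 23978))*12225 = (-41700 - 35741)*12225 = -77441*12225 = -946716225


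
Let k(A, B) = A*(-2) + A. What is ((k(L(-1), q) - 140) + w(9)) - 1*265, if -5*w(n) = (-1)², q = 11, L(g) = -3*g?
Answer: -2041/5 ≈ -408.20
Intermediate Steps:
w(n) = -⅕ (w(n) = -⅕*(-1)² = -⅕*1 = -⅕)
k(A, B) = -A (k(A, B) = -2*A + A = -A)
((k(L(-1), q) - 140) + w(9)) - 1*265 = ((-(-3)*(-1) - 140) - ⅕) - 1*265 = ((-1*3 - 140) - ⅕) - 265 = ((-3 - 140) - ⅕) - 265 = (-143 - ⅕) - 265 = -716/5 - 265 = -2041/5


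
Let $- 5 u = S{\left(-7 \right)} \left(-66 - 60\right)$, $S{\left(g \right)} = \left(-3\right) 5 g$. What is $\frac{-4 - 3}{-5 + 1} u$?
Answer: $\frac{9261}{2} \approx 4630.5$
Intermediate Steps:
$S{\left(g \right)} = - 15 g$
$u = 2646$ ($u = - \frac{\left(-15\right) \left(-7\right) \left(-66 - 60\right)}{5} = - \frac{105 \left(-126\right)}{5} = \left(- \frac{1}{5}\right) \left(-13230\right) = 2646$)
$\frac{-4 - 3}{-5 + 1} u = \frac{-4 - 3}{-5 + 1} \cdot 2646 = - \frac{7}{-4} \cdot 2646 = \left(-7\right) \left(- \frac{1}{4}\right) 2646 = \frac{7}{4} \cdot 2646 = \frac{9261}{2}$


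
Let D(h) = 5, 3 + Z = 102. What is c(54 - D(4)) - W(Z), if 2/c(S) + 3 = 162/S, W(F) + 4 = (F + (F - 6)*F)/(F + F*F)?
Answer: 1439/150 ≈ 9.5933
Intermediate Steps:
Z = 99 (Z = -3 + 102 = 99)
W(F) = -4 + (F + F*(-6 + F))/(F + F**2) (W(F) = -4 + (F + (F - 6)*F)/(F + F*F) = -4 + (F + (-6 + F)*F)/(F + F**2) = -4 + (F + F*(-6 + F))/(F + F**2))
c(S) = 2/(-3 + 162/S)
c(54 - D(4)) - W(Z) = -2*(54 - 1*5)/(-162 + 3*(54 - 1*5)) - 3*(-3 - 1*99)/(1 + 99) = -2*(54 - 5)/(-162 + 3*(54 - 5)) - 3*(-3 - 99)/100 = -2*49/(-162 + 3*49) - 3*(-102)/100 = -2*49/(-162 + 147) - 1*(-153/50) = -2*49/(-15) + 153/50 = -2*49*(-1/15) + 153/50 = 98/15 + 153/50 = 1439/150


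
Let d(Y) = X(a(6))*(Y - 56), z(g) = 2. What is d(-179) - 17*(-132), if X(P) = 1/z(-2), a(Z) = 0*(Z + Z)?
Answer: 4253/2 ≈ 2126.5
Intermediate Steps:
a(Z) = 0 (a(Z) = 0*(2*Z) = 0)
X(P) = ½ (X(P) = 1/2 = ½)
d(Y) = -28 + Y/2 (d(Y) = (Y - 56)/2 = (-56 + Y)/2 = -28 + Y/2)
d(-179) - 17*(-132) = (-28 + (½)*(-179)) - 17*(-132) = (-28 - 179/2) - 1*(-2244) = -235/2 + 2244 = 4253/2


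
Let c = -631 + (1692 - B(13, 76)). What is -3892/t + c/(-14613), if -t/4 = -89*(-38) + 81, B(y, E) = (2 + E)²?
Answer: 31613098/50604819 ≈ 0.62471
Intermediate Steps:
t = -13852 (t = -4*(-89*(-38) + 81) = -4*(3382 + 81) = -4*3463 = -13852)
c = -5023 (c = -631 + (1692 - (2 + 76)²) = -631 + (1692 - 1*78²) = -631 + (1692 - 1*6084) = -631 + (1692 - 6084) = -631 - 4392 = -5023)
-3892/t + c/(-14613) = -3892/(-13852) - 5023/(-14613) = -3892*(-1/13852) - 5023*(-1/14613) = 973/3463 + 5023/14613 = 31613098/50604819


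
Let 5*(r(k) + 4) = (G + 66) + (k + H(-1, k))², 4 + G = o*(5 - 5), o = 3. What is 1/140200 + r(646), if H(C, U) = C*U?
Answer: 1177681/140200 ≈ 8.4000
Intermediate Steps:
G = -4 (G = -4 + 3*(5 - 5) = -4 + 3*0 = -4 + 0 = -4)
r(k) = 42/5 (r(k) = -4 + ((-4 + 66) + (k - k)²)/5 = -4 + (62 + 0²)/5 = -4 + (62 + 0)/5 = -4 + (⅕)*62 = -4 + 62/5 = 42/5)
1/140200 + r(646) = 1/140200 + 42/5 = 1177681/140200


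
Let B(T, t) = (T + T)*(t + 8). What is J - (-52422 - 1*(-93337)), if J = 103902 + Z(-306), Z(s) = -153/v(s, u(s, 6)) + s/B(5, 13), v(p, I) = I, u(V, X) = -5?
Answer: 441113/7 ≈ 63016.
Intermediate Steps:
B(T, t) = 2*T*(8 + t) (B(T, t) = (2*T)*(8 + t) = 2*T*(8 + t))
Z(s) = 153/5 + s/210 (Z(s) = -153/(-5) + s/((2*5*(8 + 13))) = -153*(-⅕) + s/((2*5*21)) = 153/5 + s/210)
J = 727518/7 (J = 103902 + (153/5 + (1/210)*(-306)) = 103902 + (153/5 - 51/35) = 103902 + 204/7 = 727518/7 ≈ 1.0393e+5)
J - (-52422 - 1*(-93337)) = 727518/7 - (-52422 - 1*(-93337)) = 727518/7 - (-52422 + 93337) = 727518/7 - 1*40915 = 727518/7 - 40915 = 441113/7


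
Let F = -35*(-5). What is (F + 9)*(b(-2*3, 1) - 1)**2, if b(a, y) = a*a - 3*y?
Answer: 188416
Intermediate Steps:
b(a, y) = a**2 - 3*y
F = 175
(F + 9)*(b(-2*3, 1) - 1)**2 = (175 + 9)*(((-2*3)**2 - 3*1) - 1)**2 = 184*(((-6)**2 - 3) - 1)**2 = 184*((36 - 3) - 1)**2 = 184*(33 - 1)**2 = 184*32**2 = 184*1024 = 188416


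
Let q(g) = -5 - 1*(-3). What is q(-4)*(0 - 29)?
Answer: 58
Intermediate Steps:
q(g) = -2 (q(g) = -5 + 3 = -2)
q(-4)*(0 - 29) = -2*(0 - 29) = -2*(-29) = 58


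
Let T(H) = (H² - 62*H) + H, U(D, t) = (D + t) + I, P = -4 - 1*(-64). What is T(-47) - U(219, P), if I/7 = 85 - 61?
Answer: 4629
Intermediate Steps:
I = 168 (I = 7*(85 - 61) = 7*24 = 168)
P = 60 (P = -4 + 64 = 60)
U(D, t) = 168 + D + t (U(D, t) = (D + t) + 168 = 168 + D + t)
T(H) = H² - 61*H
T(-47) - U(219, P) = -47*(-61 - 47) - (168 + 219 + 60) = -47*(-108) - 1*447 = 5076 - 447 = 4629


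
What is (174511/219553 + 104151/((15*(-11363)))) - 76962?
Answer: -960014283553626/12473903695 ≈ -76962.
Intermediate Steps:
(174511/219553 + 104151/((15*(-11363)))) - 76962 = (174511*(1/219553) + 104151/(-170445)) - 76962 = (174511/219553 + 104151*(-1/170445)) - 76962 = (174511/219553 - 34717/56815) - 76962 = 2292620964/12473903695 - 76962 = -960014283553626/12473903695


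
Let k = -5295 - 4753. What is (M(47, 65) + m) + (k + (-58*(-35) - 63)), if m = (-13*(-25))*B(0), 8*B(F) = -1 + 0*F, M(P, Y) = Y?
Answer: -64453/8 ≈ -8056.6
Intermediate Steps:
B(F) = -⅛ (B(F) = (-1 + 0*F)/8 = (-1 + 0)/8 = (⅛)*(-1) = -⅛)
k = -10048
m = -325/8 (m = -13*(-25)*(-⅛) = 325*(-⅛) = -325/8 ≈ -40.625)
(M(47, 65) + m) + (k + (-58*(-35) - 63)) = (65 - 325/8) + (-10048 + (-58*(-35) - 63)) = 195/8 + (-10048 + (2030 - 63)) = 195/8 + (-10048 + 1967) = 195/8 - 8081 = -64453/8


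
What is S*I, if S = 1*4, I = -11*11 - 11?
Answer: -528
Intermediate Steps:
I = -132 (I = -121 - 11 = -132)
S = 4
S*I = 4*(-132) = -528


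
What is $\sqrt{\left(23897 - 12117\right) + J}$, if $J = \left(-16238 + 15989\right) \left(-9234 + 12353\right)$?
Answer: $i \sqrt{764851} \approx 874.56 i$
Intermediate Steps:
$J = -776631$ ($J = \left(-249\right) 3119 = -776631$)
$\sqrt{\left(23897 - 12117\right) + J} = \sqrt{\left(23897 - 12117\right) - 776631} = \sqrt{11780 - 776631} = \sqrt{-764851} = i \sqrt{764851}$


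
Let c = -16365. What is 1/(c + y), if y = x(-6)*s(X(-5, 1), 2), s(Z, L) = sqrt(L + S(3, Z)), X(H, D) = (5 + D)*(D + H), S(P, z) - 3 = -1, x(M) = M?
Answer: -1/16377 ≈ -6.1061e-5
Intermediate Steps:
S(P, z) = 2 (S(P, z) = 3 - 1 = 2)
s(Z, L) = sqrt(2 + L) (s(Z, L) = sqrt(L + 2) = sqrt(2 + L))
y = -12 (y = -6*sqrt(2 + 2) = -6*sqrt(4) = -6*2 = -12)
1/(c + y) = 1/(-16365 - 12) = 1/(-16377) = -1/16377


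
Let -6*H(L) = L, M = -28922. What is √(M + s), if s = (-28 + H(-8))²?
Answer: I*√253898/3 ≈ 167.96*I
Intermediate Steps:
H(L) = -L/6
s = 6400/9 (s = (-28 - ⅙*(-8))² = (-28 + 4/3)² = (-80/3)² = 6400/9 ≈ 711.11)
√(M + s) = √(-28922 + 6400/9) = √(-253898/9) = I*√253898/3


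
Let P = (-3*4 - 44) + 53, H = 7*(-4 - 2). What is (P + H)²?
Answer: 2025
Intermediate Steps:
H = -42 (H = 7*(-6) = -42)
P = -3 (P = (-12 - 44) + 53 = -56 + 53 = -3)
(P + H)² = (-3 - 42)² = (-45)² = 2025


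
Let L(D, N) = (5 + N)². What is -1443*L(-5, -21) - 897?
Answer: -370305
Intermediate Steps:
-1443*L(-5, -21) - 897 = -1443*(5 - 21)² - 897 = -1443*(-16)² - 897 = -1443*256 - 897 = -369408 - 897 = -370305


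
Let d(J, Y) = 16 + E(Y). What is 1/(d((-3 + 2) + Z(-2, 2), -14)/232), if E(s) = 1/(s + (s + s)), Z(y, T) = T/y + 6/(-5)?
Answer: 9744/671 ≈ 14.522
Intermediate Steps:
Z(y, T) = -6/5 + T/y (Z(y, T) = T/y + 6*(-⅕) = T/y - 6/5 = -6/5 + T/y)
E(s) = 1/(3*s) (E(s) = 1/(s + 2*s) = 1/(3*s))
d(J, Y) = 16 + 1/(3*Y)
1/(d((-3 + 2) + Z(-2, 2), -14)/232) = 1/((16 + (⅓)/(-14))/232) = 1/((16 + (⅓)*(-1/14))*(1/232)) = 1/((16 - 1/42)*(1/232)) = 1/((671/42)*(1/232)) = 1/(671/9744) = 9744/671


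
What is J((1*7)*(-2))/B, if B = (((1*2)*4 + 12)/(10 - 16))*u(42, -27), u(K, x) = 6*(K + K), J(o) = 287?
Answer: -41/240 ≈ -0.17083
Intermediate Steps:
u(K, x) = 12*K (u(K, x) = 6*(2*K) = 12*K)
B = -1680 (B = (((1*2)*4 + 12)/(10 - 16))*(12*42) = ((2*4 + 12)/(-6))*504 = ((8 + 12)*(-1/6))*504 = (20*(-1/6))*504 = -10/3*504 = -1680)
J((1*7)*(-2))/B = 287/(-1680) = 287*(-1/1680) = -41/240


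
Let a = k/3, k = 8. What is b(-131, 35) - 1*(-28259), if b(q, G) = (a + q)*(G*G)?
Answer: -386848/3 ≈ -1.2895e+5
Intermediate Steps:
a = 8/3 ≈ 2.6667
b(q, G) = G²*(8/3 + q) (b(q, G) = (8/3 + q)*(G*G) = (8/3 + q)*G² = G²*(8/3 + q))
b(-131, 35) - 1*(-28259) = 35²*(8/3 - 131) - 1*(-28259) = 1225*(-385/3) + 28259 = -471625/3 + 28259 = -386848/3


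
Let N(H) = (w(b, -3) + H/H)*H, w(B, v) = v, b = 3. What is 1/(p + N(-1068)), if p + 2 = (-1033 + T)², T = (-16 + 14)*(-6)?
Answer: 1/1044575 ≈ 9.5733e-7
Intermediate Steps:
T = 12 (T = -2*(-6) = 12)
p = 1042439 (p = -2 + (-1033 + 12)² = -2 + (-1021)² = -2 + 1042441 = 1042439)
N(H) = -2*H (N(H) = (-3 + H/H)*H = (-3 + 1)*H = -2*H)
1/(p + N(-1068)) = 1/(1042439 - 2*(-1068)) = 1/(1042439 + 2136) = 1/1044575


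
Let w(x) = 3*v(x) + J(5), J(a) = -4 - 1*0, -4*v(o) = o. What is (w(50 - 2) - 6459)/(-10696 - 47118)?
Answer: 6499/57814 ≈ 0.11241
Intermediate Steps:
v(o) = -o/4
J(a) = -4 (J(a) = -4 + 0 = -4)
w(x) = -4 - 3*x/4 (w(x) = 3*(-x/4) - 4 = -3*x/4 - 4 = -4 - 3*x/4)
(w(50 - 2) - 6459)/(-10696 - 47118) = ((-4 - 3*(50 - 2)/4) - 6459)/(-10696 - 47118) = ((-4 - ¾*48) - 6459)/(-57814) = ((-4 - 36) - 6459)*(-1/57814) = (-40 - 6459)*(-1/57814) = -6499*(-1/57814) = 6499/57814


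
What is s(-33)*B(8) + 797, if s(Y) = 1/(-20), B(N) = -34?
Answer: 7987/10 ≈ 798.70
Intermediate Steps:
s(Y) = -1/20
s(-33)*B(8) + 797 = -1/20*(-34) + 797 = 17/10 + 797 = 7987/10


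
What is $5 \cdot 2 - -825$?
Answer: $835$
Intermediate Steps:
$5 \cdot 2 - -825 = 10 + 825 = 835$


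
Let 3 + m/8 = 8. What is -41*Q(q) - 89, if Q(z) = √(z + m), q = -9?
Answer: -89 - 41*√31 ≈ -317.28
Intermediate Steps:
m = 40 (m = -24 + 8*8 = -24 + 64 = 40)
Q(z) = √(40 + z) (Q(z) = √(z + 40) = √(40 + z))
-41*Q(q) - 89 = -41*√(40 - 9) - 89 = -41*√31 - 89 = -89 - 41*√31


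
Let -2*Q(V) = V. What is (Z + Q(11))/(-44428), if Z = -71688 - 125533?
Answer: 394453/88856 ≈ 4.4392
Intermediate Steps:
Q(V) = -V/2
Z = -197221
(Z + Q(11))/(-44428) = (-197221 - 1/2*11)/(-44428) = (-197221 - 11/2)*(-1/44428) = -394453/2*(-1/44428) = 394453/88856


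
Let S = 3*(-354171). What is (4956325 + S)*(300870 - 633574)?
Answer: -1295486827648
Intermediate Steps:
S = -1062513
(4956325 + S)*(300870 - 633574) = (4956325 - 1062513)*(300870 - 633574) = 3893812*(-332704) = -1295486827648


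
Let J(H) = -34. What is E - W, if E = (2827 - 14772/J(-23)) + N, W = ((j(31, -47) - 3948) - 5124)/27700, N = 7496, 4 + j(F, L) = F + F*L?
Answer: 2532935717/235450 ≈ 10758.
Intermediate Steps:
j(F, L) = -4 + F + F*L (j(F, L) = -4 + (F + F*L) = -4 + F + F*L)
W = -5251/13850 (W = (((-4 + 31 + 31*(-47)) - 3948) - 5124)/27700 = (((-4 + 31 - 1457) - 3948) - 5124)*(1/27700) = ((-1430 - 3948) - 5124)*(1/27700) = (-5378 - 5124)*(1/27700) = -10502*1/27700 = -5251/13850 ≈ -0.37913)
E = 182877/17 (E = (2827 - 14772/(-34)) + 7496 = (2827 - 14772*(-1/34)) + 7496 = (2827 + 7386/17) + 7496 = 55445/17 + 7496 = 182877/17 ≈ 10757.)
E - W = 182877/17 - 1*(-5251/13850) = 182877/17 + 5251/13850 = 2532935717/235450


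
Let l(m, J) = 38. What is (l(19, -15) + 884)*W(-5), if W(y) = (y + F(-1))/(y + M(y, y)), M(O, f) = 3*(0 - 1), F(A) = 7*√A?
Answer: 2305/4 - 3227*I/4 ≈ 576.25 - 806.75*I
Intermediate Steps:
M(O, f) = -3 (M(O, f) = 3*(-1) = -3)
W(y) = (y + 7*I)/(-3 + y) (W(y) = (y + 7*√(-1))/(y - 3) = (y + 7*I)/(-3 + y))
(l(19, -15) + 884)*W(-5) = (38 + 884)*((-5 + 7*I)/(-3 - 5)) = 922*((-5 + 7*I)/(-8)) = 922*(-(-5 + 7*I)/8) = 922*(5/8 - 7*I/8) = 2305/4 - 3227*I/4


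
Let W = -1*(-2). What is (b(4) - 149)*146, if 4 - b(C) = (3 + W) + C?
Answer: -22484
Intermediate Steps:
W = 2
b(C) = -1 - C (b(C) = 4 - ((3 + 2) + C) = 4 - (5 + C) = 4 + (-5 - C) = -1 - C)
(b(4) - 149)*146 = ((-1 - 1*4) - 149)*146 = ((-1 - 4) - 149)*146 = (-5 - 149)*146 = -154*146 = -22484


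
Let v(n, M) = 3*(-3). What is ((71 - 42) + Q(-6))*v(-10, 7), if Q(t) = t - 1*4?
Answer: -171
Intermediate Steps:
v(n, M) = -9
Q(t) = -4 + t (Q(t) = t - 4 = -4 + t)
((71 - 42) + Q(-6))*v(-10, 7) = ((71 - 42) + (-4 - 6))*(-9) = (29 - 10)*(-9) = 19*(-9) = -171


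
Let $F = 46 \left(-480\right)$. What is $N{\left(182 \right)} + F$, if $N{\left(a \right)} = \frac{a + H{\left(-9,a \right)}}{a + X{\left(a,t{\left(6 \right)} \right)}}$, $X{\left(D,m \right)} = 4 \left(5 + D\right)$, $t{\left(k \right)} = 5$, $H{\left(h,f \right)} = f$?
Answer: $- \frac{10267018}{465} \approx -22080.0$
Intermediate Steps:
$X{\left(D,m \right)} = 20 + 4 D$
$F = -22080$
$N{\left(a \right)} = \frac{2 a}{20 + 5 a}$ ($N{\left(a \right)} = \frac{a + a}{a + \left(20 + 4 a\right)} = \frac{2 a}{20 + 5 a}$)
$N{\left(182 \right)} + F = \frac{2}{5} \cdot 182 \frac{1}{4 + 182} - 22080 = \frac{2}{5} \cdot 182 \cdot \frac{1}{186} - 22080 = \frac{182}{465} - 22080 = - \frac{10267018}{465}$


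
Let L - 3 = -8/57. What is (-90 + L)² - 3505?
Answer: 13283344/3249 ≈ 4088.4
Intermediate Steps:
L = 163/57 (L = 3 - 8/57 = 163/57 ≈ 2.8596)
(-90 + L)² - 3505 = (-90 + 163/57)² - 3505 = (-4967/57)² - 3505 = 24671089/3249 - 3505 = 13283344/3249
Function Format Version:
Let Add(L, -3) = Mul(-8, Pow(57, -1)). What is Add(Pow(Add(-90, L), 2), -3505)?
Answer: Rational(13283344, 3249) ≈ 4088.4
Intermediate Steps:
L = Rational(163, 57) (L = Add(3, Mul(-8, Pow(57, -1))) = Add(3, Mul(-8, Rational(1, 57))) = Add(3, Rational(-8, 57)) = Rational(163, 57) ≈ 2.8596)
Add(Pow(Add(-90, L), 2), -3505) = Add(Pow(Add(-90, Rational(163, 57)), 2), -3505) = Add(Pow(Rational(-4967, 57), 2), -3505) = Add(Rational(24671089, 3249), -3505) = Rational(13283344, 3249)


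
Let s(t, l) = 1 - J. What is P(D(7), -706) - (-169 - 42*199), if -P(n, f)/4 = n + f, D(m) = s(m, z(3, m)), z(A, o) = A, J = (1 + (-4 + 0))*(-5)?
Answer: 11407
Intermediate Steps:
J = 15 (J = (1 - 4)*(-5) = -3*(-5) = 15)
s(t, l) = -14 (s(t, l) = 1 - 1*15 = 1 - 15 = -14)
D(m) = -14
P(n, f) = -4*f - 4*n (P(n, f) = -4*(n + f) = -4*(f + n) = -4*f - 4*n)
P(D(7), -706) - (-169 - 42*199) = (-4*(-706) - 4*(-14)) - (-169 - 42*199) = (2824 + 56) - (-169 - 8358) = 2880 - 1*(-8527) = 2880 + 8527 = 11407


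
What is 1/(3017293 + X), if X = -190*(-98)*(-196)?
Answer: -1/632227 ≈ -1.5817e-6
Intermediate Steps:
X = -3649520 (X = 18620*(-196) = -3649520)
1/(3017293 + X) = 1/(3017293 - 3649520) = 1/(-632227) = -1/632227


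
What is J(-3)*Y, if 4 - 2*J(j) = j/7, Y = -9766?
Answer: -151373/7 ≈ -21625.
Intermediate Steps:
J(j) = 2 - j/14 (J(j) = 2 - j/(2*7) = 2 - j/14)
J(-3)*Y = (2 - 1/14*(-3))*(-9766) = (2 + 3/14)*(-9766) = (31/14)*(-9766) = -151373/7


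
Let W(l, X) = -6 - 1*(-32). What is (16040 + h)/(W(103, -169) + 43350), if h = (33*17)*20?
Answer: 6815/10844 ≈ 0.62846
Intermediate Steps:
W(l, X) = 26 (W(l, X) = -6 + 32 = 26)
h = 11220 (h = 561*20 = 11220)
(16040 + h)/(W(103, -169) + 43350) = (16040 + 11220)/(26 + 43350) = 27260/43376 = 27260*(1/43376) = 6815/10844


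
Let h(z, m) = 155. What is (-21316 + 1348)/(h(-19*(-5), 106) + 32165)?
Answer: -312/505 ≈ -0.61782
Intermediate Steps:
(-21316 + 1348)/(h(-19*(-5), 106) + 32165) = (-21316 + 1348)/(155 + 32165) = -19968/32320 = -19968*1/32320 = -312/505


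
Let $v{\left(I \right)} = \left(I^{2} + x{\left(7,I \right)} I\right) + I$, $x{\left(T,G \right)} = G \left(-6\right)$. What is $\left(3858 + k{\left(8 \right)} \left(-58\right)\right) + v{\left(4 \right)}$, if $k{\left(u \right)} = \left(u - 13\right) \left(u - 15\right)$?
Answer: $1752$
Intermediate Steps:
$k{\left(u \right)} = \left(-15 + u\right) \left(-13 + u\right)$ ($k{\left(u \right)} = \left(-13 + u\right) \left(-15 + u\right) = \left(-15 + u\right) \left(-13 + u\right)$)
$x{\left(T,G \right)} = - 6 G$
$v{\left(I \right)} = I - 5 I^{2}$ ($v{\left(I \right)} = \left(I^{2} + - 6 I I\right) + I = \left(I^{2} - 6 I^{2}\right) + I = - 5 I^{2} + I = I - 5 I^{2}$)
$\left(3858 + k{\left(8 \right)} \left(-58\right)\right) + v{\left(4 \right)} = \left(3858 + \left(195 + 8^{2} - 224\right) \left(-58\right)\right) + 4 \left(1 - 20\right) = \left(3858 + \left(195 + 64 - 224\right) \left(-58\right)\right) + 4 \left(1 - 20\right) = \left(3858 + 35 \left(-58\right)\right) + 4 \left(-19\right) = \left(3858 - 2030\right) - 76 = 1828 - 76 = 1752$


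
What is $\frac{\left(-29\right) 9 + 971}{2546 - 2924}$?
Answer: $- \frac{355}{189} \approx -1.8783$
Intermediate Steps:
$\frac{\left(-29\right) 9 + 971}{2546 - 2924} = \frac{-261 + 971}{-378} = 710 \left(- \frac{1}{378}\right) = - \frac{355}{189}$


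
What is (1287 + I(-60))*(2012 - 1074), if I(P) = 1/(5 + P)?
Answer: 66395392/55 ≈ 1.2072e+6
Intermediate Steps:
(1287 + I(-60))*(2012 - 1074) = (1287 + 1/(5 - 60))*(2012 - 1074) = (1287 + 1/(-55))*938 = (1287 - 1/55)*938 = (70784/55)*938 = 66395392/55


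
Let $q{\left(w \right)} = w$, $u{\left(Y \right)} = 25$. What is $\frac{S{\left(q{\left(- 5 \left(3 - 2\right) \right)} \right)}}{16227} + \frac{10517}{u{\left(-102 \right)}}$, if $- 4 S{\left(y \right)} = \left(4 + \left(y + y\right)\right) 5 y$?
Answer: $\frac{113772281}{270450} \approx 420.68$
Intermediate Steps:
$S{\left(y \right)} = - \frac{y \left(20 + 10 y\right)}{4}$ ($S{\left(y \right)} = - \frac{\left(4 + \left(y + y\right)\right) 5 y}{4} = - \frac{\left(4 + 2 y\right) 5 y}{4} = - \frac{\left(20 + 10 y\right) y}{4} = - \frac{y \left(20 + 10 y\right)}{4}$)
$\frac{S{\left(q{\left(- 5 \left(3 - 2\right) \right)} \right)}}{16227} + \frac{10517}{u{\left(-102 \right)}} = \frac{\left(- \frac{5}{2}\right) \left(- 5 \left(3 - 2\right)\right) \left(2 - 5 \left(3 - 2\right)\right)}{16227} + \frac{10517}{25} = - \frac{5 \left(\left(-5\right) 1\right) \left(2 - 5\right)}{2} \cdot \frac{1}{16227} + 10517 \cdot \frac{1}{25} = \left(- \frac{5}{2}\right) \left(-5\right) \left(2 - 5\right) \frac{1}{16227} + \frac{10517}{25} = \left(- \frac{5}{2}\right) \left(-5\right) \left(-3\right) \frac{1}{16227} + \frac{10517}{25} = \left(- \frac{75}{2}\right) \frac{1}{16227} + \frac{10517}{25} = - \frac{25}{10818} + \frac{10517}{25} = \frac{113772281}{270450}$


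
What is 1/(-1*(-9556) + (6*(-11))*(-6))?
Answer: 1/9952 ≈ 0.00010048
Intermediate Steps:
1/(-1*(-9556) + (6*(-11))*(-6)) = 1/(9556 - 66*(-6)) = 1/(9556 + 396) = 1/9952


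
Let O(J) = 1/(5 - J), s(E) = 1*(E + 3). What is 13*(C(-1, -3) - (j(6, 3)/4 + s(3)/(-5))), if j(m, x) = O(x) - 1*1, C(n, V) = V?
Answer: -871/40 ≈ -21.775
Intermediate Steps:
s(E) = 3 + E (s(E) = 1*(3 + E) = 3 + E)
O(J) = 1/(5 - J)
j(m, x) = -1 - 1/(-5 + x) (j(m, x) = -1/(-5 + x) - 1*1 = -1/(-5 + x) - 1 = -1 - 1/(-5 + x))
13*(C(-1, -3) - (j(6, 3)/4 + s(3)/(-5))) = 13*(-3 - (((4 - 1*3)/(-5 + 3))/4 + (3 + 3)/(-5))) = 13*(-3 - (((4 - 3)/(-2))*(1/4) + 6*(-1/5))) = 13*(-3 - (-1/2*1*(1/4) - 6/5)) = 13*(-3 - (-1/2*1/4 - 6/5)) = 13*(-3 - (-1/8 - 6/5)) = 13*(-3 - 1*(-53/40)) = 13*(-3 + 53/40) = 13*(-67/40) = -871/40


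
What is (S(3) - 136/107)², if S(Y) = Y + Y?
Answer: 256036/11449 ≈ 22.363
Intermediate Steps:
S(Y) = 2*Y
(S(3) - 136/107)² = (2*3 - 136/107)² = (6 - 136*1/107)² = (6 - 136/107)² = (506/107)² = 256036/11449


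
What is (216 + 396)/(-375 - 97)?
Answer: -153/118 ≈ -1.2966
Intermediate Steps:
(216 + 396)/(-375 - 97) = 612/(-472) = 612*(-1/472) = -153/118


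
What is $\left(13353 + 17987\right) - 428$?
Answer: $30912$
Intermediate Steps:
$\left(13353 + 17987\right) - 428 = 31340 - 428 = 30912$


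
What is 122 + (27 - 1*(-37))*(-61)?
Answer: -3782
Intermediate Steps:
122 + (27 - 1*(-37))*(-61) = 122 + (27 + 37)*(-61) = 122 + 64*(-61) = 122 - 3904 = -3782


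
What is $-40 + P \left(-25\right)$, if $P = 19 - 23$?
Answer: $60$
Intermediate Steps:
$P = -4$ ($P = 19 - 23 = -4$)
$-40 + P \left(-25\right) = -40 - -100 = -40 + 100 = 60$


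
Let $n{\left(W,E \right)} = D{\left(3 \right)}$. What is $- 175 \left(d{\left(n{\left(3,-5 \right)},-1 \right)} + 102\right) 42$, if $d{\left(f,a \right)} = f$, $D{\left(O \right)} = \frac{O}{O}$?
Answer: $-757050$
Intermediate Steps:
$D{\left(O \right)} = 1$
$n{\left(W,E \right)} = 1$
$- 175 \left(d{\left(n{\left(3,-5 \right)},-1 \right)} + 102\right) 42 = - 175 \left(1 + 102\right) 42 = \left(-175\right) 103 \cdot 42 = \left(-18025\right) 42 = -757050$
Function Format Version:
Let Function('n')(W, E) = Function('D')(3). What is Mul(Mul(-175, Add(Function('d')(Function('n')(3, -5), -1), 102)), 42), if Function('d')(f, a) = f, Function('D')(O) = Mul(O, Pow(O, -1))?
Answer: -757050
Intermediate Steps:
Function('D')(O) = 1
Function('n')(W, E) = 1
Mul(Mul(-175, Add(Function('d')(Function('n')(3, -5), -1), 102)), 42) = Mul(Mul(-175, Add(1, 102)), 42) = Mul(Mul(-175, 103), 42) = Mul(-18025, 42) = -757050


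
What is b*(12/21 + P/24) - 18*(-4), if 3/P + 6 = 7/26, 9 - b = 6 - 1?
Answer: 77389/1043 ≈ 74.198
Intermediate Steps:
b = 4 (b = 9 - (6 - 1) = 9 - 1*5 = 9 - 5 = 4)
P = -78/149 (P = 3/(-6 + 7/26) = 3/(-149/26) = 3*(-26/149) = -78/149 ≈ -0.52349)
b*(12/21 + P/24) - 18*(-4) = 4*(12/21 - 78/149/24) - 18*(-4) = 4*(12*(1/21) - 78/149*1/24) + 72 = 4*(4/7 - 13/596) + 72 = 4*(2293/4172) + 72 = 2293/1043 + 72 = 77389/1043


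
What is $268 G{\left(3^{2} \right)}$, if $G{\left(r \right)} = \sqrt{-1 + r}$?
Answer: $536 \sqrt{2} \approx 758.02$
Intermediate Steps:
$268 G{\left(3^{2} \right)} = 268 \sqrt{-1 + 3^{2}} = 268 \sqrt{-1 + 9} = 268 \sqrt{8} = 268 \cdot 2 \sqrt{2} = 536 \sqrt{2}$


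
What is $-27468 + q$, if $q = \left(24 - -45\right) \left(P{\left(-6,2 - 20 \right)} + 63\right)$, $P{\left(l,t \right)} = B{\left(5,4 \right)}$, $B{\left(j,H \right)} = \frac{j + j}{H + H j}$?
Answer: $- \frac{92369}{4} \approx -23092.0$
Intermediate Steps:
$B{\left(j,H \right)} = \frac{2 j}{H + H j}$
$P{\left(l,t \right)} = \frac{5}{12}$ ($P{\left(l,t \right)} = 2 \cdot 5 \cdot \frac{1}{4} \frac{1}{1 + 5} = 2 \cdot 5 \cdot \frac{1}{4} \cdot \frac{1}{6} = \frac{5}{12}$)
$q = \frac{17503}{4}$ ($q = \left(24 - -45\right) \left(\frac{5}{12} + 63\right) = \left(24 + 45\right) \frac{761}{12} = 69 \cdot \frac{761}{12} = \frac{17503}{4} \approx 4375.8$)
$-27468 + q = -27468 + \frac{17503}{4} = - \frac{92369}{4}$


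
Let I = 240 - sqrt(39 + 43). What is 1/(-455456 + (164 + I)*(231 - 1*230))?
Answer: -227526/103536161311 + sqrt(82)/207072322622 ≈ -2.1975e-6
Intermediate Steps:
I = 240 - sqrt(82) ≈ 230.94
1/(-455456 + (164 + I)*(231 - 1*230)) = 1/(-455456 + (164 + (240 - sqrt(82)))*(231 - 1*230)) = 1/(-455456 + (404 - sqrt(82))*(231 - 230)) = 1/(-455456 + (404 - sqrt(82))*1) = 1/(-455456 + (404 - sqrt(82))) = 1/(-455052 - sqrt(82))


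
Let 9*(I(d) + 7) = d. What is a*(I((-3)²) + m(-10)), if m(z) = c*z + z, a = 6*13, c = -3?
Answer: 1092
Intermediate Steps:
a = 78
m(z) = -2*z (m(z) = -3*z + z = -2*z)
I(d) = -7 + d/9
a*(I((-3)²) + m(-10)) = 78*((-7 + (⅑)*(-3)²) - 2*(-10)) = 78*((-7 + (⅑)*9) + 20) = 78*((-7 + 1) + 20) = 78*(-6 + 20) = 78*14 = 1092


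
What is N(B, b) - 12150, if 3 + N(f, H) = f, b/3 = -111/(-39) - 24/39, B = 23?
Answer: -12130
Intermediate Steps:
b = 87/13 (b = 3*(-111/(-39) - 24/39) = 3*(-111*(-1/39) - 24*1/39) = 3*(37/13 - 8/13) = 3*(29/13) = 87/13 ≈ 6.6923)
N(f, H) = -3 + f
N(B, b) - 12150 = (-3 + 23) - 12150 = 20 - 12150 = -12130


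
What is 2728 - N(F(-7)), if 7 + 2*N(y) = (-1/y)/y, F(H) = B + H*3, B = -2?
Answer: 1444964/529 ≈ 2731.5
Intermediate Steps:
F(H) = -2 + 3*H (F(H) = -2 + H*3 = -2 + 3*H)
N(y) = -7/2 - 1/(2*y²) (N(y) = -7/2 + ((-1/y)/y)/2 = -7/2 + (-1/y²)/2 = -7/2 - 1/(2*y²))
2728 - N(F(-7)) = 2728 - (-7/2 - 1/(2*(-2 + 3*(-7))²)) = 2728 - (-7/2 - 1/(2*(-2 - 21)²)) = 2728 - (-7/2 - ½/(-23)²) = 2728 - (-7/2 - ½*1/529) = 2728 - (-7/2 - 1/1058) = 2728 - 1*(-1852/529) = 2728 + 1852/529 = 1444964/529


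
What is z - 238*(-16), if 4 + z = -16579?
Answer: -12775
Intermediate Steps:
z = -16583 (z = -4 - 16579 = -16583)
z - 238*(-16) = -16583 - 238*(-16) = -16583 + 3808 = -12775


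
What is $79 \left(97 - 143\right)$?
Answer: $-3634$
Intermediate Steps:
$79 \left(97 - 143\right) = 79 \left(-46\right) = -3634$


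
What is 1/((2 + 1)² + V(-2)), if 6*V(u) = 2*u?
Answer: 3/25 ≈ 0.12000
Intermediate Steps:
V(u) = u/3 (V(u) = (2*u)/6 = u/3)
1/((2 + 1)² + V(-2)) = 1/((2 + 1)² + (⅓)*(-2)) = 1/(3² - ⅔) = 1/(9 - ⅔) = 1/(25/3) = 3/25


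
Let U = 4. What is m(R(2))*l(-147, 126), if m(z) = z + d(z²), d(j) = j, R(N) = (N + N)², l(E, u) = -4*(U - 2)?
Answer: -2176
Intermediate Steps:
l(E, u) = -8 (l(E, u) = -4*(4 - 2) = -4*2 = -8)
R(N) = 4*N² (R(N) = (2*N)² = 4*N²)
m(z) = z + z²
m(R(2))*l(-147, 126) = ((4*2²)*(1 + 4*2²))*(-8) = ((4*4)*(1 + 4*4))*(-8) = (16*(1 + 16))*(-8) = (16*17)*(-8) = 272*(-8) = -2176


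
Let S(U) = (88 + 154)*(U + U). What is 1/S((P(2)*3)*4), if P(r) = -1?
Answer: -1/5808 ≈ -0.00017218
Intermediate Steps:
S(U) = 484*U (S(U) = 242*(2*U) = 484*U)
1/S((P(2)*3)*4) = 1/(484*(-1*3*4)) = 1/(484*(-3*4)) = 1/(484*(-12)) = 1/(-5808) = -1/5808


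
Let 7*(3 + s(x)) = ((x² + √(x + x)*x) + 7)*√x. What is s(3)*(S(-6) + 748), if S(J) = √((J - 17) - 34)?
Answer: (748 + I*√57)*(-21 + 9*√2 + 16*√3)/7 ≈ 2077.4 + 20.968*I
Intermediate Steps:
S(J) = √(-51 + J) (S(J) = √((-17 + J) - 34) = √(-51 + J))
s(x) = -3 + √x*(7 + x² + √2*x^(3/2))/7 (s(x) = -3 + (((x² + √(x + x)*x) + 7)*√x)/7 = -3 + (((x² + √(2*x)*x) + 7)*√x)/7 = -3 + (((x² + (√2*√x)*x) + 7)*√x)/7 = -3 + (((x² + √2*x^(3/2)) + 7)*√x)/7 = -3 + ((7 + x² + √2*x^(3/2))*√x)/7 = -3 + (√x*(7 + x² + √2*x^(3/2)))/7 = -3 + √x*(7 + x² + √2*x^(3/2))/7)
s(3)*(S(-6) + 748) = (-3 + √3 + 3^(5/2)/7 + (⅐)*√2*3²)*(√(-51 - 6) + 748) = (-3 + √3 + (9*√3)/7 + (⅐)*√2*9)*(√(-57) + 748) = (-3 + √3 + 9*√3/7 + 9*√2/7)*(I*√57 + 748) = (-3 + 9*√2/7 + 16*√3/7)*(748 + I*√57) = (748 + I*√57)*(-3 + 9*√2/7 + 16*√3/7)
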